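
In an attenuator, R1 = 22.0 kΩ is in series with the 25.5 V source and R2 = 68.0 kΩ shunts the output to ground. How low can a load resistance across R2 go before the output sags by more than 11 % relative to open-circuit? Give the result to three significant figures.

R_L(min) ≈ 134 kΩ

Output resistance R_th = R1‖R2 = (22.0 × 68.0)/90.00 = 16.62 kΩ.
The fractional drop is R_th/(R_th + R_L); requiring this ≤ 0.110 gives R_L ≥ R_th(1/0.110 − 1) = 16.62 × 8.091 = 134 kΩ.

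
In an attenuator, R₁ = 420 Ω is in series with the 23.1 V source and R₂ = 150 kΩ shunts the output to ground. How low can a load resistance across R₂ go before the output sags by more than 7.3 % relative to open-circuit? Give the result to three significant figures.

R_L(min) ≈ 5.32 kΩ

Output resistance R_th = R₁‖R₂ = (420 × 150000)/150400 = 418.8 Ω.
The fractional drop is R_th/(R_th + R_L); requiring this ≤ 0.0730 gives R_L ≥ R_th(1/0.0730 − 1) = 418.8 × 12.70 = 5.32 kΩ.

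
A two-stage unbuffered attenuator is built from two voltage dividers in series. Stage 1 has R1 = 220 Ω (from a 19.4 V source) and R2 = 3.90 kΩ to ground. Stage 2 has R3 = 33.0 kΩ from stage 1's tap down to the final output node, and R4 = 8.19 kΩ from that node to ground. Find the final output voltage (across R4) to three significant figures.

Stage 2 presents R3+R4 = 41190 Ω as a load on stage 1's tap.
Stage 1's lower leg becomes R2‖(R3+R4) = 3563 Ω, so V_mid = 19.4 × 3563/3783 = 18.27 V.
Stage 2 is itself unloaded: V_out = V_mid × R4/(R3+R4) = 18.27 × 8190/41190 = 3.63 V.

V_out ≈ 3.63 V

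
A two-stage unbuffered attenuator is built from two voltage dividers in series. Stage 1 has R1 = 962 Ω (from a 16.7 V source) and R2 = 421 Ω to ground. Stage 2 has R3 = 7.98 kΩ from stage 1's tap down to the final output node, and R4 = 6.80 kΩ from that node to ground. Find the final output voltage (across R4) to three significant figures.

V_out ≈ 2.29 V

Stage 2 presents R3+R4 = 14780 Ω as a load on stage 1's tap.
Stage 1's lower leg becomes R2‖(R3+R4) = 409.3 Ω, so V_mid = 16.7 × 409.3/1371 = 4.985 V.
Stage 2 is itself unloaded: V_out = V_mid × R4/(R3+R4) = 4.985 × 6800/14780 = 2.29 V.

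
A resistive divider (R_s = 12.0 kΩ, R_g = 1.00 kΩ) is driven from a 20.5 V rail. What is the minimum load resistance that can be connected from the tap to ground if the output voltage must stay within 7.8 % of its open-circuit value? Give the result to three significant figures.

R_L(min) ≈ 10.9 kΩ

Output resistance R_th = R_s‖R_g = (12000 × 1000)/13000 = 923.1 Ω.
The fractional drop is R_th/(R_th + R_L); requiring this ≤ 0.0780 gives R_L ≥ R_th(1/0.0780 − 1) = 923.1 × 11.82 = 10.9 kΩ.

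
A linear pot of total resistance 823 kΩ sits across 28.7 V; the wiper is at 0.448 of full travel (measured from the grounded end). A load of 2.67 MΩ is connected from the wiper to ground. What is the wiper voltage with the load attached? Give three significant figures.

The wiper splits the pot into (1−α)R = 454.3 kΩ above and αR = 368.7 kΩ below.
Lower section ‖ load = 324.0 kΩ.
V_wiper = 28.7 × 324.0/(454.3 + 324.0) = 11.9 V.

V ≈ 11.9 V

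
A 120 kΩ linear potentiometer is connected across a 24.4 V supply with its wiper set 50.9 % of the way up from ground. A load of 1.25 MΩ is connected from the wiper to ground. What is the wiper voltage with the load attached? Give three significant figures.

The wiper splits the pot into (1−α)R = 58.92 kΩ above and αR = 61.08 kΩ below.
Lower section ‖ load = 58.23 kΩ.
V_wiper = 24.4 × 58.23/(58.92 + 58.23) = 12.1 V.

V ≈ 12.1 V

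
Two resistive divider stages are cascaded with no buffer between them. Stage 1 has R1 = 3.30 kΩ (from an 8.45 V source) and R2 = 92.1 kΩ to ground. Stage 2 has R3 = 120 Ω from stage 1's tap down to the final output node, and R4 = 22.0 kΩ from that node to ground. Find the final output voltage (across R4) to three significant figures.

Stage 2 presents R3+R4 = 22120 Ω as a load on stage 1's tap.
Stage 1's lower leg becomes R2‖(R3+R4) = 17840 Ω, so V_mid = 8.45 × 17840/21140 = 7.131 V.
Stage 2 is itself unloaded: V_out = V_mid × R4/(R3+R4) = 7.131 × 22000/22120 = 7.09 V.

V_out ≈ 7.09 V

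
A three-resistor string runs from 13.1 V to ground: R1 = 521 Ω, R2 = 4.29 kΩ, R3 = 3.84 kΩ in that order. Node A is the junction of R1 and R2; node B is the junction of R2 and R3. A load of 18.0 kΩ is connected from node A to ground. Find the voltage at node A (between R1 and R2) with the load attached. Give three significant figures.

V ≈ 12.0 V

Below node A the series string R2+R3 = 8130 Ω sits in parallel with the 18000 Ω load: 5600 Ω.
V_A = 13.1 × 5600/(521 + 5600) = 12.0 V.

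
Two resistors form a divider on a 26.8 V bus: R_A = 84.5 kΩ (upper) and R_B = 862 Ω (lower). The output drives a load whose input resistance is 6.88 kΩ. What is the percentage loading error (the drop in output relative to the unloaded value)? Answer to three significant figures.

11.0 %

The divider's output (Thévenin) resistance is R_A‖R_B = 853.3 Ω.
Fractional drop under load = R_th/(R_th + R_L) = 853.3 / (853.3 + 6880) = 0.1103.
So the output falls by 11.0 %.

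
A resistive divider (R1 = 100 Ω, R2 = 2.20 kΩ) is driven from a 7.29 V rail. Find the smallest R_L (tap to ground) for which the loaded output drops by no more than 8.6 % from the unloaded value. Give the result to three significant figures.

Output resistance R_th = R1‖R2 = (100 × 2200)/2300 = 95.65 Ω.
The fractional drop is R_th/(R_th + R_L); requiring this ≤ 0.0860 gives R_L ≥ R_th(1/0.0860 − 1) = 95.65 × 10.63 = 1.02 kΩ.

R_L(min) ≈ 1.02 kΩ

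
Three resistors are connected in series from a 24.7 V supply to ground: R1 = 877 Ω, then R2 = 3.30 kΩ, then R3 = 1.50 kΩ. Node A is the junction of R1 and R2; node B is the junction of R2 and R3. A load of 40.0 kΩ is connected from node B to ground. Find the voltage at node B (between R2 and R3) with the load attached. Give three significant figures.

V ≈ 6.35 V

At node B, R3 is in parallel with the load: R3‖R_L = 1446 Ω.
Below node A the resistance is R2 + (R3‖R_L) = 4746 Ω, so V_A = 24.7 × 4746/5623 = 20.85 V.
Then V_B = V_A × (R3‖R_L)/(R2 + R3‖R_L) = 20.85 × 1446/4746 = 6.35 V.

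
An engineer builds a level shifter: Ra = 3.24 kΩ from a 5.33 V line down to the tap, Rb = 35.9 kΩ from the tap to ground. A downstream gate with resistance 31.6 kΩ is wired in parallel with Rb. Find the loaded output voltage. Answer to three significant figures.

V_out ≈ 4.47 V

The load sits in parallel with Rb: Rb‖R_L = (35.9 × 31.6) / (35.9 + 31.6) = 16.81 kΩ.
V_out = 5.33 × 16.81 / (3.24 + 16.81) = 5.33 × 16.81/20.05 = 4.47 V.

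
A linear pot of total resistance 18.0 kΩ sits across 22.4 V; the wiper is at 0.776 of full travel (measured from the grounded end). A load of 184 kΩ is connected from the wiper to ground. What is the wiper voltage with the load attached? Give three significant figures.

The wiper splits the pot into (1−α)R = 4.032 kΩ above and αR = 13.97 kΩ below.
Lower section ‖ load = 12.98 kΩ.
V_wiper = 22.4 × 12.98/(4.032 + 12.98) = 17.1 V.

V ≈ 17.1 V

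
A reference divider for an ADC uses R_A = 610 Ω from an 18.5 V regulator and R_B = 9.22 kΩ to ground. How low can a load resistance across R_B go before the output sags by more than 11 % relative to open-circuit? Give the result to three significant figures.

Output resistance R_th = R_A‖R_B = (610 × 9220)/9830 = 572.1 Ω.
The fractional drop is R_th/(R_th + R_L); requiring this ≤ 0.110 gives R_L ≥ R_th(1/0.110 − 1) = 572.1 × 8.091 = 4.63 kΩ.

R_L(min) ≈ 4.63 kΩ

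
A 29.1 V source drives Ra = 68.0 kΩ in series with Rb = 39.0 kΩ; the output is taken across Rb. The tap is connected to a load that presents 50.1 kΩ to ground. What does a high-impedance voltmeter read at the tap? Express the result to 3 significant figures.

V_out ≈ 7.10 V

The load sits in parallel with Rb: Rb‖R_L = (39.0 × 50.1) / (39.0 + 50.1) = 21.93 kΩ.
V_out = 29.1 × 21.93 / (68.0 + 21.93) = 29.1 × 21.93/89.93 = 7.10 V.
(Unloaded it would have been 10.6 V.)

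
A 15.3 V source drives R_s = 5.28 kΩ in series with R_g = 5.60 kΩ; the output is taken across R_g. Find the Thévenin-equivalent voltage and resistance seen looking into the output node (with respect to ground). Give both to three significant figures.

V_th is the open-circuit tap voltage: 15.3 × 5.60/(5.28 + 5.60) = 7.88 V.
With the supply zeroed, R_s and R_g appear in parallel from the tap: R_th = R_s‖R_g = (5.28 × 5.60)/10.88 = 2.72 kΩ.

V_th = 7.88 V, R_th = 2.72 kΩ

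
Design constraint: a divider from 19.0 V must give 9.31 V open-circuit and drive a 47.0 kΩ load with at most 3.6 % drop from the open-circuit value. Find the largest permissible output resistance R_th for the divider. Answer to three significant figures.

R_th ≤ 1.76 kΩ

Loading drop = R_th/(R_th + R_L) ≤ 0.0360, so R_th ≤ R_L · ε/(1−ε) = 47.0 kΩ × 0.0360/0.9640 = 1.76 kΩ.
(Any R1, R2 with R2/(R1+R2) = 0.490 and R1‖R2 ≤ 1.76 kΩ will meet the spec.)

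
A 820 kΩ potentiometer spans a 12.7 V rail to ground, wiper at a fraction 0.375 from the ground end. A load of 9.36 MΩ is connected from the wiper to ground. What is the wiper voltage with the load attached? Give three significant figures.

The wiper splits the pot into (1−α)R = 512.5 kΩ above and αR = 307.5 kΩ below.
Lower section ‖ load = 297.7 kΩ.
V_wiper = 12.7 × 297.7/(512.5 + 297.7) = 4.67 V.

V ≈ 4.67 V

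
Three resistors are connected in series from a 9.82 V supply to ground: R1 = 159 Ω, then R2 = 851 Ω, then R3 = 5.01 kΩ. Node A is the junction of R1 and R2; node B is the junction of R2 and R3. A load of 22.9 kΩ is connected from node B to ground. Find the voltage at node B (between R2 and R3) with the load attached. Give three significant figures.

V ≈ 7.88 V

At node B, R3 is in parallel with the load: R3‖R_L = 4111 Ω.
Below node A the resistance is R2 + (R3‖R_L) = 4962 Ω, so V_A = 9.82 × 4962/5121 = 9.515 V.
Then V_B = V_A × (R3‖R_L)/(R2 + R3‖R_L) = 9.515 × 4111/4962 = 7.88 V.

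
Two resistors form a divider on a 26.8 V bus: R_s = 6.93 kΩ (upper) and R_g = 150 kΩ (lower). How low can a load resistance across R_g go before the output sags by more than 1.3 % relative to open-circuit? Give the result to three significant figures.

R_L(min) ≈ 503 kΩ

Output resistance R_th = R_s‖R_g = (6.93 × 150)/156.9 = 6.624 kΩ.
The fractional drop is R_th/(R_th + R_L); requiring this ≤ 0.0130 gives R_L ≥ R_th(1/0.0130 − 1) = 6.624 × 75.92 = 503 kΩ.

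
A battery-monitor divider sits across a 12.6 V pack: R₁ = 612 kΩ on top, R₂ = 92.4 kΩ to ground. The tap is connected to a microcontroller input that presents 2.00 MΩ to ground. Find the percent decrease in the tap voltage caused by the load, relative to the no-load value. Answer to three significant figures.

3.86 %

The divider's output (Thévenin) resistance is R₁‖R₂ = 80.28 kΩ.
Fractional drop under load = R_th/(R_th + R_L) = 80.28 / (80.28 + 2000) = 0.03859.
So the output falls by 3.86 %.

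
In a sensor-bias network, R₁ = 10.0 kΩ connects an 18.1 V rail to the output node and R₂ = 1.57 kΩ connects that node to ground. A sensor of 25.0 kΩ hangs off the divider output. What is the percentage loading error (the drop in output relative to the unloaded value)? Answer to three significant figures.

The divider's output (Thévenin) resistance is R₁‖R₂ = 1.357 kΩ.
Fractional drop under load = R_th/(R_th + R_L) = 1.357 / (1.357 + 25.0) = 0.05148.
So the output falls by 5.15 %.

5.15 %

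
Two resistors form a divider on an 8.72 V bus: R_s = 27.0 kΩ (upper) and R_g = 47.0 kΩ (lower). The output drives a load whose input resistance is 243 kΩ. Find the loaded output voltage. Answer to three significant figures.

V_out ≈ 5.17 V

The load sits in parallel with R_g: R_g‖R_L = (47.0 × 243) / (47.0 + 243) = 39.38 kΩ.
V_out = 8.72 × 39.38 / (27.0 + 39.38) = 8.72 × 39.38/66.38 = 5.17 V.
(Unloaded it would have been 5.54 V.)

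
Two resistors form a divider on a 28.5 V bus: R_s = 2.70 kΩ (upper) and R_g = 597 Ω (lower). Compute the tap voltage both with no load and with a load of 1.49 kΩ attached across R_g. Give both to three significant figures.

Open-circuit: V = 28.5 × 597/(2700 + 597) = 5.16 V.
With the load, R_g becomes R_g‖R_L = 426.2 Ω, so V = 28.5 × 426.2/3126 = 3.89 V.

Unloaded: 5.16 V; loaded: 3.89 V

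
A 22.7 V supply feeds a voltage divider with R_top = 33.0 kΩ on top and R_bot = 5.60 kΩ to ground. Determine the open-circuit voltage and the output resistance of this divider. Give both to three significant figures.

V_th = 3.29 V, R_th = 4.79 kΩ

V_th is the open-circuit tap voltage: 22.7 × 5.60/(33.0 + 5.60) = 3.29 V.
With the supply zeroed, R_top and R_bot appear in parallel from the tap: R_th = R_top‖R_bot = (33.0 × 5.60)/38.60 = 4.79 kΩ.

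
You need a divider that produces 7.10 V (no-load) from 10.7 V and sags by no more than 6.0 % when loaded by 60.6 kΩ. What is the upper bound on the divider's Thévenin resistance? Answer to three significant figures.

Loading drop = R_th/(R_th + R_L) ≤ 0.0600, so R_th ≤ R_L · ε/(1−ε) = 60.6 kΩ × 0.0600/0.9400 = 3.87 kΩ.
(Any R1, R2 with R2/(R1+R2) = 0.664 and R1‖R2 ≤ 3.87 kΩ will meet the spec.)

R_th ≤ 3.87 kΩ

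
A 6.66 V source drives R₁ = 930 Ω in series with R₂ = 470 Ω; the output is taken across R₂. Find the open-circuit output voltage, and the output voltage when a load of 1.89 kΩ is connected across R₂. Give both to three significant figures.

Open-circuit: V = 6.66 × 470/(930 + 470) = 2.24 V.
With the load, R₂ becomes R₂‖R_L = 376.4 Ω, so V = 6.66 × 376.4/1306 = 1.92 V.

Unloaded: 2.24 V; loaded: 1.92 V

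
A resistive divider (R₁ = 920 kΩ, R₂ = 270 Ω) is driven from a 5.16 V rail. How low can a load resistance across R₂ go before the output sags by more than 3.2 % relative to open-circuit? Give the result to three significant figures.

Output resistance R_th = R₁‖R₂ = (920000 × 270)/920300 = 269.9 Ω.
The fractional drop is R_th/(R_th + R_L); requiring this ≤ 0.0320 gives R_L ≥ R_th(1/0.0320 − 1) = 269.9 × 30.25 = 8.17 kΩ.

R_L(min) ≈ 8.17 kΩ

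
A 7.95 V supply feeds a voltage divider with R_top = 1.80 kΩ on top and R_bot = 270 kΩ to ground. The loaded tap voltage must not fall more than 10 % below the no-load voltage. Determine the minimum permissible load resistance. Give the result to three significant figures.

R_L(min) ≈ 16.1 kΩ

Output resistance R_th = R_top‖R_bot = (1.80 × 270)/271.8 = 1.788 kΩ.
The fractional drop is R_th/(R_th + R_L); requiring this ≤ 0.100 gives R_L ≥ R_th(1/0.100 − 1) = 1.788 × 9.000 = 16.1 kΩ.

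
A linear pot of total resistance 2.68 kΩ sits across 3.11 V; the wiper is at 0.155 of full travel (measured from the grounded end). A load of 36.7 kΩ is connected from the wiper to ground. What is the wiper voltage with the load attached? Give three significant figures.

The wiper splits the pot into (1−α)R = 2265 Ω above and αR = 415.4 Ω below.
Lower section ‖ load = 410.8 Ω.
V_wiper = 3.11 × 410.8/(2265 + 410.8) = 0.477 V.

V ≈ 0.477 V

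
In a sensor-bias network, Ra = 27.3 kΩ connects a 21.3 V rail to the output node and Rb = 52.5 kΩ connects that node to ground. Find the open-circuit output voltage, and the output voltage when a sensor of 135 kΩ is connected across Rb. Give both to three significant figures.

Unloaded: 14.0 V; loaded: 12.4 V

Open-circuit: V = 21.3 × 52.5/(27.3 + 52.5) = 14.0 V.
With the load, Rb becomes Rb‖R_L = 37.80 kΩ, so V = 21.3 × 37.80/65.10 = 12.4 V.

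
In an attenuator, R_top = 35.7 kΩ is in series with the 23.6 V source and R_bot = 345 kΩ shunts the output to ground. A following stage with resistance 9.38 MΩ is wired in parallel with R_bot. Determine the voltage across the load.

The load sits in parallel with R_bot: R_bot‖R_L = (345 × 9380) / (345 + 9380) = 332.8 kΩ.
V_out = 23.6 × 332.8 / (35.7 + 332.8) = 23.6 × 332.8/368.5 = 21.3 V.

V_out ≈ 21.3 V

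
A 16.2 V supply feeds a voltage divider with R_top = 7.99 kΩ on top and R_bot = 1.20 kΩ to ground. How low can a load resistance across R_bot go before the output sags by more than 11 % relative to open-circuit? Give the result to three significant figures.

R_L(min) ≈ 8.44 kΩ

Output resistance R_th = R_top‖R_bot = (7.99 × 1.20)/9.190 = 1.043 kΩ.
The fractional drop is R_th/(R_th + R_L); requiring this ≤ 0.110 gives R_L ≥ R_th(1/0.110 − 1) = 1.043 × 8.091 = 8.44 kΩ.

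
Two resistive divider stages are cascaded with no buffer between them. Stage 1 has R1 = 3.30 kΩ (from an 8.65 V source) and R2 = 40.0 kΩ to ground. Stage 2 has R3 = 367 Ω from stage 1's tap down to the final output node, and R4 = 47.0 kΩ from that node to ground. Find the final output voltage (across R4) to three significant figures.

V_out ≈ 7.45 V

Stage 2 presents R3+R4 = 47370 Ω as a load on stage 1's tap.
Stage 1's lower leg becomes R2‖(R3+R4) = 21690 Ω, so V_mid = 8.65 × 21690/24990 = 7.508 V.
Stage 2 is itself unloaded: V_out = V_mid × R4/(R3+R4) = 7.508 × 47000/47370 = 7.45 V.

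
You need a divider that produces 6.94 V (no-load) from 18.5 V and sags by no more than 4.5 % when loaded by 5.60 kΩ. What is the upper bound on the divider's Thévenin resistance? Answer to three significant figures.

Loading drop = R_th/(R_th + R_L) ≤ 0.0450, so R_th ≤ R_L · ε/(1−ε) = 5.60 kΩ × 0.0450/0.9550 = 264 Ω.
(Any R1, R2 with R2/(R1+R2) = 0.375 and R1‖R2 ≤ 264 Ω will meet the spec.)

R_th ≤ 264 Ω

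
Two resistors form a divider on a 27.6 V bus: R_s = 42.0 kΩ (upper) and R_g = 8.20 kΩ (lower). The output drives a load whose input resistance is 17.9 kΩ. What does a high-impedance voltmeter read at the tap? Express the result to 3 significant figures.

V_out ≈ 3.26 V

The load sits in parallel with R_g: R_g‖R_L = (8.20 × 17.9) / (8.20 + 17.9) = 5.624 kΩ.
V_out = 27.6 × 5.624 / (42.0 + 5.624) = 27.6 × 5.624/47.62 = 3.26 V.
(Unloaded it would have been 4.51 V.)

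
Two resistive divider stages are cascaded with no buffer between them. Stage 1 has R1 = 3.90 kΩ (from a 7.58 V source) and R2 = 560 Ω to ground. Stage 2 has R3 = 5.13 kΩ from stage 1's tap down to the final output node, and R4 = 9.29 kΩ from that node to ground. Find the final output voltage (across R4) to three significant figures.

Stage 2 presents R3+R4 = 14420 Ω as a load on stage 1's tap.
Stage 1's lower leg becomes R2‖(R3+R4) = 539.1 Ω, so V_mid = 7.58 × 539.1/4439 = 0.9205 V.
Stage 2 is itself unloaded: V_out = V_mid × R4/(R3+R4) = 0.9205 × 9290/14420 = 0.593 V.

V_out ≈ 0.593 V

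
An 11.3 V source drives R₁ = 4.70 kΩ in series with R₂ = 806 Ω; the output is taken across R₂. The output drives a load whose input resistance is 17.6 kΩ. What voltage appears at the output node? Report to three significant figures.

The load sits in parallel with R₂: R₂‖R_L = (806 × 17600) / (806 + 17600) = 770.7 Ω.
V_out = 11.3 × 770.7 / (4700 + 770.7) = 11.3 × 770.7/5471 = 1.59 V.

V_out ≈ 1.59 V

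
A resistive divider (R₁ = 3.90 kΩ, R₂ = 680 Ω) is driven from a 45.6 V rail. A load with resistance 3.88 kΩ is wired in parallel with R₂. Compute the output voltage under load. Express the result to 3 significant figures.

V_out ≈ 5.89 V

The load sits in parallel with R₂: R₂‖R_L = (680 × 3880) / (680 + 3880) = 578.6 Ω.
V_out = 45.6 × 578.6 / (3900 + 578.6) = 45.6 × 578.6/4479 = 5.89 V.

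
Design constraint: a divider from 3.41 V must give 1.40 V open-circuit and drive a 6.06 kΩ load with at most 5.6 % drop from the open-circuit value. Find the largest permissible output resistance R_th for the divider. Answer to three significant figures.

R_th ≤ 359 Ω

Loading drop = R_th/(R_th + R_L) ≤ 0.0560, so R_th ≤ R_L · ε/(1−ε) = 6.06 kΩ × 0.0560/0.9440 = 359 Ω.
(Any R1, R2 with R2/(R1+R2) = 0.411 and R1‖R2 ≤ 359 Ω will meet the spec.)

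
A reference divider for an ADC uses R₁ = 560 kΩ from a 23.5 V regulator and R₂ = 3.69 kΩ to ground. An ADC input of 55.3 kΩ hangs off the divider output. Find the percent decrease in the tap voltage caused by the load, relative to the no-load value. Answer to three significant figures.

The divider's output (Thévenin) resistance is R₁‖R₂ = 3.666 kΩ.
Fractional drop under load = R_th/(R_th + R_L) = 3.666 / (3.666 + 55.3) = 0.06217.
So the output falls by 6.22 %.

6.22 %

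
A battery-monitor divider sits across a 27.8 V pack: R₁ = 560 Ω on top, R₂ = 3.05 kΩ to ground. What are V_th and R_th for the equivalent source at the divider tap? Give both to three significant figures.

V_th = 23.5 V, R_th = 473 Ω

V_th is the open-circuit tap voltage: 27.8 × 3050/(560 + 3050) = 23.5 V.
With the supply zeroed, R₁ and R₂ appear in parallel from the tap: R_th = R₁‖R₂ = (560 × 3050)/3610 = 473 Ω.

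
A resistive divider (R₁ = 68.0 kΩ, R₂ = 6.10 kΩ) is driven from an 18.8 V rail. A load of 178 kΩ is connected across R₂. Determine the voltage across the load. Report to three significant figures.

V_out ≈ 1.50 V

The load sits in parallel with R₂: R₂‖R_L = (6.10 × 178) / (6.10 + 178) = 5.898 kΩ.
V_out = 18.8 × 5.898 / (68.0 + 5.898) = 18.8 × 5.898/73.90 = 1.50 V.
(Unloaded it would have been 1.55 V.)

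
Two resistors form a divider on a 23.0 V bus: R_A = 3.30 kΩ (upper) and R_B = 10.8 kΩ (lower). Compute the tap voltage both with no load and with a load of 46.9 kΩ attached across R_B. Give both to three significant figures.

Unloaded: 17.6 V; loaded: 16.7 V

Open-circuit: V = 23.0 × 10.8/(3.30 + 10.8) = 17.6 V.
With the load, R_B becomes R_B‖R_L = 8.779 kΩ, so V = 23.0 × 8.779/12.08 = 16.7 V.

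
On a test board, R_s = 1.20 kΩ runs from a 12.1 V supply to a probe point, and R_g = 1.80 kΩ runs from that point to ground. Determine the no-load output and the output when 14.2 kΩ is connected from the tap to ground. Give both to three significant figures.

Open-circuit: V = 12.1 × 1.80/(1.20 + 1.80) = 7.26 V.
With the load, R_g becomes R_g‖R_L = 1.597 kΩ, so V = 12.1 × 1.597/2.797 = 6.91 V.

Unloaded: 7.26 V; loaded: 6.91 V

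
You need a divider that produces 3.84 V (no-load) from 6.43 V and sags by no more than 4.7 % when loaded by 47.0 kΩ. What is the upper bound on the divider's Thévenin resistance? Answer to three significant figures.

R_th ≤ 2.32 kΩ

Loading drop = R_th/(R_th + R_L) ≤ 0.0470, so R_th ≤ R_L · ε/(1−ε) = 47.0 kΩ × 0.0470/0.9530 = 2.32 kΩ.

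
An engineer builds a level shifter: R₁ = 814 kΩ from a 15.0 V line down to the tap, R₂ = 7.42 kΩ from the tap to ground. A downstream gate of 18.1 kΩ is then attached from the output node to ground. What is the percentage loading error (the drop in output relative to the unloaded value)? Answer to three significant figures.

The divider's output (Thévenin) resistance is R₁‖R₂ = 7.353 kΩ.
Fractional drop under load = R_th/(R_th + R_L) = 7.353 / (7.353 + 18.1) = 0.2889.
So the output falls by 28.9 %.

28.9 %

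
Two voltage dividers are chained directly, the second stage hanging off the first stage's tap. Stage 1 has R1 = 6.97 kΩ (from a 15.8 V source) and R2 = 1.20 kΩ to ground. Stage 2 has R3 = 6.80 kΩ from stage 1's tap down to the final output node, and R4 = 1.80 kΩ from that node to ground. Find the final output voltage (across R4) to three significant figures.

V_out ≈ 0.434 V

Stage 2 presents R3+R4 = 8.600 kΩ as a load on stage 1's tap.
Stage 1's lower leg becomes R2‖(R3+R4) = 1.053 kΩ, so V_mid = 15.8 × 1.053/8.023 = 2.074 V.
Stage 2 is itself unloaded: V_out = V_mid × R4/(R3+R4) = 2.074 × 1.80/8.600 = 0.434 V.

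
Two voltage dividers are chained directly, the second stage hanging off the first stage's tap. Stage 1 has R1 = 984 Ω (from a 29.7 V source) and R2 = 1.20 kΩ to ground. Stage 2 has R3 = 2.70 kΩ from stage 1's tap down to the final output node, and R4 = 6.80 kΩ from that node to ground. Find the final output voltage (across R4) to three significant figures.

Stage 2 presents R3+R4 = 9500 Ω as a load on stage 1's tap.
Stage 1's lower leg becomes R2‖(R3+R4) = 1065 Ω, so V_mid = 29.7 × 1065/2049 = 15.44 V.
Stage 2 is itself unloaded: V_out = V_mid × R4/(R3+R4) = 15.44 × 6800/9500 = 11.1 V.

V_out ≈ 11.1 V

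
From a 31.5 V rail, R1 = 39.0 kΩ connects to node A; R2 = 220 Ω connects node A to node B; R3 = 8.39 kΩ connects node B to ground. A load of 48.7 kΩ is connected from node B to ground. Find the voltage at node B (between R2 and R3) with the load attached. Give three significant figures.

V ≈ 4.86 V

At node B, R3 is in parallel with the load: R3‖R_L = 7157 Ω.
Below node A the resistance is R2 + (R3‖R_L) = 7377 Ω, so V_A = 31.5 × 7377/46380 = 5.011 V.
Then V_B = V_A × (R3‖R_L)/(R2 + R3‖R_L) = 5.011 × 7157/7377 = 4.86 V.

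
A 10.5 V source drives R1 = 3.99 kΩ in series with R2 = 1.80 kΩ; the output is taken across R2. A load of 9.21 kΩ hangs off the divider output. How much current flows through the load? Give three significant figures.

I_L ≈ 0.312 mA

R2‖R_L = 1.506 kΩ; V_out = 10.5 × 1.506/5.496 = 2.877 V.
I_L = V_out / R_L = 2.877 / 9.21 kΩ = 0.312 mA.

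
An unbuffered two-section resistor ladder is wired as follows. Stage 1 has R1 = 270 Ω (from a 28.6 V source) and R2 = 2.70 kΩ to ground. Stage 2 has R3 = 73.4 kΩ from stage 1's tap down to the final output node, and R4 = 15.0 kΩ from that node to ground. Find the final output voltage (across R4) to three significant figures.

Stage 2 presents R3+R4 = 88400 Ω as a load on stage 1's tap.
Stage 1's lower leg becomes R2‖(R3+R4) = 2620 Ω, so V_mid = 28.6 × 2620/2890 = 25.93 V.
Stage 2 is itself unloaded: V_out = V_mid × R4/(R3+R4) = 25.93 × 15000/88400 = 4.40 V.

V_out ≈ 4.40 V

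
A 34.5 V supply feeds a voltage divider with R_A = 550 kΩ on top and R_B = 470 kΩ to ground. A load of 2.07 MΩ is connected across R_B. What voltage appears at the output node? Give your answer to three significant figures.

The load sits in parallel with R_B: R_B‖R_L = (470 × 2070) / (470 + 2070) = 383.0 kΩ.
V_out = 34.5 × 383.0 / (550 + 383.0) = 34.5 × 383.0/933.0 = 14.2 V.

V_out ≈ 14.2 V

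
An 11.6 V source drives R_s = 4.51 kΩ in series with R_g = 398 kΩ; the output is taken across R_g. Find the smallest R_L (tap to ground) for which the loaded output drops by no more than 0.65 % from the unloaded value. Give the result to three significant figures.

R_L(min) ≈ 682 kΩ

Output resistance R_th = R_s‖R_g = (4.51 × 398)/402.5 = 4.459 kΩ.
The fractional drop is R_th/(R_th + R_L); requiring this ≤ 0.00650 gives R_L ≥ R_th(1/0.00650 − 1) = 4.459 × 152.8 = 682 kΩ.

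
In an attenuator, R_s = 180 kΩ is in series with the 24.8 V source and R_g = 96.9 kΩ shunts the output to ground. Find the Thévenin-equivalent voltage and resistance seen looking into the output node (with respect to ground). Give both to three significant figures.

V_th = 8.68 V, R_th = 63.0 kΩ

V_th is the open-circuit tap voltage: 24.8 × 96.9/(180 + 96.9) = 8.68 V.
With the supply zeroed, R_s and R_g appear in parallel from the tap: R_th = R_s‖R_g = (180 × 96.9)/276.9 = 63.0 kΩ.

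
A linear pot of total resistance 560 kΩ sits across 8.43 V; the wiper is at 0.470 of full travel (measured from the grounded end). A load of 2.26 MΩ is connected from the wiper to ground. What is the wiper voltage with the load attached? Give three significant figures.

V ≈ 3.73 V

The wiper splits the pot into (1−α)R = 296.8 kΩ above and αR = 263.2 kΩ below.
Lower section ‖ load = 235.7 kΩ.
V_wiper = 8.43 × 235.7/(296.8 + 235.7) = 3.73 V.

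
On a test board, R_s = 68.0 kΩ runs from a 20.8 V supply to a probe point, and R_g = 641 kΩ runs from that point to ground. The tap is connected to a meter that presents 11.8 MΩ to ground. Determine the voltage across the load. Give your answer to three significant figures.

V_out ≈ 18.7 V

The load sits in parallel with R_g: R_g‖R_L = (641 × 11800) / (641 + 11800) = 608.0 kΩ.
V_out = 20.8 × 608.0 / (68.0 + 608.0) = 20.8 × 608.0/676.0 = 18.7 V.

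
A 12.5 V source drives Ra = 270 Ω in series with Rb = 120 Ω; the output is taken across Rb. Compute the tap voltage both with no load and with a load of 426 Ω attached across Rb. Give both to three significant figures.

Unloaded: 3.85 V; loaded: 3.22 V

Open-circuit: V = 12.5 × 120/(270 + 120) = 3.85 V.
With the load, Rb becomes Rb‖R_L = 93.63 Ω, so V = 12.5 × 93.63/363.6 = 3.22 V.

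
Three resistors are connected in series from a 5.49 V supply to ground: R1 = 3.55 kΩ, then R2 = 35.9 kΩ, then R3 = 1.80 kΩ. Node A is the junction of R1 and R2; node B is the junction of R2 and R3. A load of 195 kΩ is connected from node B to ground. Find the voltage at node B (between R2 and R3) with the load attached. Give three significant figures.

At node B, R3 is in parallel with the load: R3‖R_L = 1.784 kΩ.
Below node A the resistance is R2 + (R3‖R_L) = 37.68 kΩ, so V_A = 5.49 × 37.68/41.23 = 5.017 V.
Then V_B = V_A × (R3‖R_L)/(R2 + R3‖R_L) = 5.017 × 1.784/37.68 = 0.237 V.

V ≈ 0.237 V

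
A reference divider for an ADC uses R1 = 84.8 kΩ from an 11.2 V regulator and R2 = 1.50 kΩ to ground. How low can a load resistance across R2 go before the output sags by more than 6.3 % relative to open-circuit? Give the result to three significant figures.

R_L(min) ≈ 21.9 kΩ

Output resistance R_th = R1‖R2 = (84.8 × 1.50)/86.30 = 1.474 kΩ.
The fractional drop is R_th/(R_th + R_L); requiring this ≤ 0.0630 gives R_L ≥ R_th(1/0.0630 − 1) = 1.474 × 14.87 = 21.9 kΩ.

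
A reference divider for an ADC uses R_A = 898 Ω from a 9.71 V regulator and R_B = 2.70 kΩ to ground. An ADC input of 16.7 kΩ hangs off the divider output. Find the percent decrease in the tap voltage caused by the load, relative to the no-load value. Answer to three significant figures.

3.88 %

The divider's output (Thévenin) resistance is R_A‖R_B = 673.9 Ω.
Fractional drop under load = R_th/(R_th + R_L) = 673.9 / (673.9 + 16700) = 0.03879.
So the output falls by 3.88 %.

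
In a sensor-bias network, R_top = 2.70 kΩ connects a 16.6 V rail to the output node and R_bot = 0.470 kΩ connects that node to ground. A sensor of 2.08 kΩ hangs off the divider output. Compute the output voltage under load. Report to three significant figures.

The load sits in parallel with R_bot: R_bot‖R_L = (470 × 2080) / (470 + 2080) = 383.4 Ω.
V_out = 16.6 × 383.4 / (2700 + 383.4) = 16.6 × 383.4/3083 = 2.06 V.

V_out ≈ 2.06 V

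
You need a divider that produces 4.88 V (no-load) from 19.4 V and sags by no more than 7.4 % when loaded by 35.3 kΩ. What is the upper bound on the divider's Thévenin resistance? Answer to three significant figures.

R_th ≤ 2.82 kΩ

Loading drop = R_th/(R_th + R_L) ≤ 0.0740, so R_th ≤ R_L · ε/(1−ε) = 35.3 kΩ × 0.0740/0.9260 = 2.82 kΩ.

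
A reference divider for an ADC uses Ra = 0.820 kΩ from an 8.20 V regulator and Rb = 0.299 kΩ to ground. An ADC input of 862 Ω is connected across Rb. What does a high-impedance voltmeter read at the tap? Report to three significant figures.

The load sits in parallel with Rb: Rb‖R_L = (299 × 862) / (299 + 862) = 222.0 Ω.
V_out = 8.20 × 222.0 / (820 + 222.0) = 8.20 × 222.0/1042 = 1.75 V.
(Unloaded it would have been 2.19 V.)

V_out ≈ 1.75 V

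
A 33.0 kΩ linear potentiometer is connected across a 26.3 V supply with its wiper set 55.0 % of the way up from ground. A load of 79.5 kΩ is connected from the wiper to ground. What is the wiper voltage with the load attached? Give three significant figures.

The wiper splits the pot into (1−α)R = 14.85 kΩ above and αR = 18.15 kΩ below.
Lower section ‖ load = 14.78 kΩ.
V_wiper = 26.3 × 14.78/(14.85 + 14.78) = 13.1 V.

V ≈ 13.1 V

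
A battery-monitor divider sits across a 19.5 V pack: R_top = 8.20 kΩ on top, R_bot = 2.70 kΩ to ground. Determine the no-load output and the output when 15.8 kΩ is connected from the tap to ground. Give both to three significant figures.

Unloaded: 4.83 V; loaded: 4.28 V

Open-circuit: V = 19.5 × 2.70/(8.20 + 2.70) = 4.83 V.
With the load, R_bot becomes R_bot‖R_L = 2.306 kΩ, so V = 19.5 × 2.306/10.51 = 4.28 V.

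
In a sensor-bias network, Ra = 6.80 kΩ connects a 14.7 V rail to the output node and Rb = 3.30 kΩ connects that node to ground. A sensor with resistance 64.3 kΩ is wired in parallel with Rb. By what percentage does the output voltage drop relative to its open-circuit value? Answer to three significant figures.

The divider's output (Thévenin) resistance is Ra‖Rb = 2.222 kΩ.
Fractional drop under load = R_th/(R_th + R_L) = 2.222 / (2.222 + 64.3) = 0.03340.
So the output falls by 3.34 %.

3.34 %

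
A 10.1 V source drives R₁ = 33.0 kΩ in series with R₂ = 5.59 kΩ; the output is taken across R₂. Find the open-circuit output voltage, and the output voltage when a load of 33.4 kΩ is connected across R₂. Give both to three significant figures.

Unloaded: 1.46 V; loaded: 1.28 V

Open-circuit: V = 10.1 × 5.59/(33.0 + 5.59) = 1.46 V.
With the load, R₂ becomes R₂‖R_L = 4.789 kΩ, so V = 10.1 × 4.789/37.79 = 1.28 V.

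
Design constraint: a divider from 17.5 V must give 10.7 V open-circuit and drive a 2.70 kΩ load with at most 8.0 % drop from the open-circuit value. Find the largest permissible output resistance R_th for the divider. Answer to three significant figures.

Loading drop = R_th/(R_th + R_L) ≤ 0.0800, so R_th ≤ R_L · ε/(1−ε) = 2.70 kΩ × 0.0800/0.9200 = 235 Ω.

R_th ≤ 235 Ω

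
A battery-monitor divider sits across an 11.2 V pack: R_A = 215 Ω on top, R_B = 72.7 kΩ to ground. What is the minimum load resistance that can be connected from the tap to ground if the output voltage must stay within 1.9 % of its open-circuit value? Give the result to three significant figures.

R_L(min) ≈ 11.1 kΩ

Output resistance R_th = R_A‖R_B = (215 × 72700)/72920 = 214.4 Ω.
The fractional drop is R_th/(R_th + R_L); requiring this ≤ 0.0190 gives R_L ≥ R_th(1/0.0190 − 1) = 214.4 × 51.63 = 11.1 kΩ.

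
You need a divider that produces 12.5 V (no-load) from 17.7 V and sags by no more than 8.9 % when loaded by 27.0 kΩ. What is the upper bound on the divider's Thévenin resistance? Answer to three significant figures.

R_th ≤ 2.64 kΩ

Loading drop = R_th/(R_th + R_L) ≤ 0.0890, so R_th ≤ R_L · ε/(1−ε) = 27.0 kΩ × 0.0890/0.9110 = 2.64 kΩ.
(Any R1, R2 with R2/(R1+R2) = 0.706 and R1‖R2 ≤ 2.64 kΩ will meet the spec.)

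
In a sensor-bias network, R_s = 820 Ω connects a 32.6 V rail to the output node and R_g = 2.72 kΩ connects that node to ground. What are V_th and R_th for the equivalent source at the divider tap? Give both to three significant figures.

V_th = 25.0 V, R_th = 630 Ω

V_th is the open-circuit tap voltage: 32.6 × 2720/(820 + 2720) = 25.0 V.
With the supply zeroed, R_s and R_g appear in parallel from the tap: R_th = R_s‖R_g = (820 × 2720)/3540 = 630 Ω.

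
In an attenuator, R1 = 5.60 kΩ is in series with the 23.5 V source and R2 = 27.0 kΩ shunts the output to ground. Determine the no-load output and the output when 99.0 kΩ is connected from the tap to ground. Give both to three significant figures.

Unloaded: 19.5 V; loaded: 18.6 V

Open-circuit: V = 23.5 × 27.0/(5.60 + 27.0) = 19.5 V.
With the load, R2 becomes R2‖R_L = 21.21 kΩ, so V = 23.5 × 21.21/26.81 = 18.6 V.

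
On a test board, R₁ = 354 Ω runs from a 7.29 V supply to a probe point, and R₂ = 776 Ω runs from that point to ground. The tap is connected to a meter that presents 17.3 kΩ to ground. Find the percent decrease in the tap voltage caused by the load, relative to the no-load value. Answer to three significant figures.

The divider's output (Thévenin) resistance is R₁‖R₂ = 243.1 Ω.
Fractional drop under load = R_th/(R_th + R_L) = 243.1 / (243.1 + 17300) = 0.01386.
So the output falls by 1.39 %.

1.39 %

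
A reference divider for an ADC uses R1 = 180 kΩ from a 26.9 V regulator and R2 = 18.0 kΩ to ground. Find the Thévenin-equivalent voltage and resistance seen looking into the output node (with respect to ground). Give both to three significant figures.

V_th = 2.45 V, R_th = 16.4 kΩ

V_th is the open-circuit tap voltage: 26.9 × 18.0/(180 + 18.0) = 2.45 V.
With the supply zeroed, R1 and R2 appear in parallel from the tap: R_th = R1‖R2 = (180 × 18.0)/198.0 = 16.4 kΩ.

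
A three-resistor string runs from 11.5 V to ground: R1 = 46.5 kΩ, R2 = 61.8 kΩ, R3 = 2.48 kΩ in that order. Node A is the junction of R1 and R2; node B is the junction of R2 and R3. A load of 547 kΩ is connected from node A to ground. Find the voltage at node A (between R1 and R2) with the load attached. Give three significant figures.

V ≈ 6.36 V

Below node A the series string R2+R3 = 64.28 kΩ sits in parallel with the 547 kΩ load: 57.52 kΩ.
V_A = 11.5 × 57.52/(46.5 + 57.52) = 6.36 V.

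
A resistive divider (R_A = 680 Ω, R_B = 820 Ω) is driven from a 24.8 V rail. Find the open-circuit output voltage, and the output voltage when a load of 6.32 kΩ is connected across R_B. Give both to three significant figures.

Open-circuit: V = 24.8 × 820/(680 + 820) = 13.6 V.
With the load, R_B becomes R_B‖R_L = 725.8 Ω, so V = 24.8 × 725.8/1406 = 12.8 V.

Unloaded: 13.6 V; loaded: 12.8 V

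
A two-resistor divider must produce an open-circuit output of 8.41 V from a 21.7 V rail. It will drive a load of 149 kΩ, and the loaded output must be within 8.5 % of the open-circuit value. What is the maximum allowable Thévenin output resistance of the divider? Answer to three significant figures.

R_th ≤ 13.8 kΩ

Loading drop = R_th/(R_th + R_L) ≤ 0.0850, so R_th ≤ R_L · ε/(1−ε) = 149 kΩ × 0.0850/0.9150 = 13.8 kΩ.
(Any R1, R2 with R2/(R1+R2) = 0.388 and R1‖R2 ≤ 13.8 kΩ will meet the spec.)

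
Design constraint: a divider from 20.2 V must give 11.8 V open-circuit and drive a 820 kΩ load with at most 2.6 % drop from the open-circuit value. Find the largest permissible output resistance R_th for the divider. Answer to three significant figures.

Loading drop = R_th/(R_th + R_L) ≤ 0.0260, so R_th ≤ R_L · ε/(1−ε) = 820 kΩ × 0.0260/0.9740 = 21.9 kΩ.
(Any R1, R2 with R2/(R1+R2) = 0.584 and R1‖R2 ≤ 21.9 kΩ will meet the spec.)

R_th ≤ 21.9 kΩ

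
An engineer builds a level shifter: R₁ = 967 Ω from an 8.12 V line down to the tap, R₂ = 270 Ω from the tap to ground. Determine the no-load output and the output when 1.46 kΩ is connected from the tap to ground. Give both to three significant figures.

Unloaded: 1.77 V; loaded: 1.55 V

Open-circuit: V = 8.12 × 270/(967 + 270) = 1.77 V.
With the load, R₂ becomes R₂‖R_L = 227.9 Ω, so V = 8.12 × 227.9/1195 = 1.55 V.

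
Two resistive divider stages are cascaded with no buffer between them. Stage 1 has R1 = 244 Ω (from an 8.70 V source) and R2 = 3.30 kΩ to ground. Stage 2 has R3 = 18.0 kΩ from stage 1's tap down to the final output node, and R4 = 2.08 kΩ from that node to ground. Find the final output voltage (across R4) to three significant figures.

Stage 2 presents R3+R4 = 20080 Ω as a load on stage 1's tap.
Stage 1's lower leg becomes R2‖(R3+R4) = 2834 Ω, so V_mid = 8.70 × 2834/3078 = 8.010 V.
Stage 2 is itself unloaded: V_out = V_mid × R4/(R3+R4) = 8.010 × 2080/20080 = 0.830 V.

V_out ≈ 0.830 V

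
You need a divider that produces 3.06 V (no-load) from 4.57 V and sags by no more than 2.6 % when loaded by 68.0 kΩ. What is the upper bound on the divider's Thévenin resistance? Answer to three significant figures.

R_th ≤ 1.82 kΩ

Loading drop = R_th/(R_th + R_L) ≤ 0.0260, so R_th ≤ R_L · ε/(1−ε) = 68.0 kΩ × 0.0260/0.9740 = 1.82 kΩ.
(Any R1, R2 with R2/(R1+R2) = 0.670 and R1‖R2 ≤ 1.82 kΩ will meet the spec.)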